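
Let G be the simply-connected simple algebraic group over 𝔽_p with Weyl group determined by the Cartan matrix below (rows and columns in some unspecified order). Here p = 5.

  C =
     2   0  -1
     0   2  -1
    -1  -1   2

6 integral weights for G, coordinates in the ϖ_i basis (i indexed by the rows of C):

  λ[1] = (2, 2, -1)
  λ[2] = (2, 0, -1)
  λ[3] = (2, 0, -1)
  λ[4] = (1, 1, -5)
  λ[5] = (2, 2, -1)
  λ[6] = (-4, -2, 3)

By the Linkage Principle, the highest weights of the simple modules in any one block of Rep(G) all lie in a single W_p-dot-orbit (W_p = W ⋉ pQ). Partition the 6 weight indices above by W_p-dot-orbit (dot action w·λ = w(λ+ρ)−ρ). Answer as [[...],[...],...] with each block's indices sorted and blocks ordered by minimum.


Type A_3, rank 3, |W|=24; reorder rows/cols to standard.

W_5-reps of the 6 weights in Ā_5 (same 3-coord order as C):

    1: (2, 2, 0)
    2: (3, 1, 0)
    3: (3, 1, 0)
    4: (2, 2, 0)
    5: (2, 2, 0)
    6: (3, 1, 0)

Grouping the 6 weights by Ā_5-representative: 2 linkage classes.

[[1, 4, 5], [2, 3, 6]]


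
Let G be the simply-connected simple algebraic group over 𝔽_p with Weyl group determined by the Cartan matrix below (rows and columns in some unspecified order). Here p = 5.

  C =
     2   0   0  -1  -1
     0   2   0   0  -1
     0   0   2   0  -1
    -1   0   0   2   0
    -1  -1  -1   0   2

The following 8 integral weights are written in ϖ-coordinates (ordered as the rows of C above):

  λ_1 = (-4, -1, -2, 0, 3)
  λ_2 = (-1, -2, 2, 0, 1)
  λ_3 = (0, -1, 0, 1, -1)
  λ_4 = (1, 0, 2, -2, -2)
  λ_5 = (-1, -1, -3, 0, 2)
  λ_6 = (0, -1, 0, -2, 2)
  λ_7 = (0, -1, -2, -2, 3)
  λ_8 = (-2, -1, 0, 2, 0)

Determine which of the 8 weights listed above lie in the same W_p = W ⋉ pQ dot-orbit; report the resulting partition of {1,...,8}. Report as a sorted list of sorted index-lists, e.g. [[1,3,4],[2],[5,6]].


Type D_5, rank 5, |W|=1920; reorder rows/cols to standard.

λ_j+ρ reflected into Ā_5 (⟨·,θ^∨⟩≤5); 5-tuples as given:

  λ_1+ρ ↦ (1, 0, 1, 2, 0)
  λ_2+ρ ↦ (0, 0, 2, 1, 1)
  λ_3+ρ ↦ (1, 0, 1, 2, 0)
  λ_4+ρ ↦ (0, 0, 2, 1, 1)
  λ_5+ρ ↦ (0, 0, 2, 1, 1)
  λ_6+ρ ↦ (1, 0, 1, 2, 0)
  λ_7+ρ ↦ (1, 0, 1, 2, 0)
  λ_8+ρ ↦ (1, 0, 1, 2, 0)

Linkage partition of the 8 weights (2 classes, p=5):

[[1, 3, 6, 7, 8], [2, 4, 5]]


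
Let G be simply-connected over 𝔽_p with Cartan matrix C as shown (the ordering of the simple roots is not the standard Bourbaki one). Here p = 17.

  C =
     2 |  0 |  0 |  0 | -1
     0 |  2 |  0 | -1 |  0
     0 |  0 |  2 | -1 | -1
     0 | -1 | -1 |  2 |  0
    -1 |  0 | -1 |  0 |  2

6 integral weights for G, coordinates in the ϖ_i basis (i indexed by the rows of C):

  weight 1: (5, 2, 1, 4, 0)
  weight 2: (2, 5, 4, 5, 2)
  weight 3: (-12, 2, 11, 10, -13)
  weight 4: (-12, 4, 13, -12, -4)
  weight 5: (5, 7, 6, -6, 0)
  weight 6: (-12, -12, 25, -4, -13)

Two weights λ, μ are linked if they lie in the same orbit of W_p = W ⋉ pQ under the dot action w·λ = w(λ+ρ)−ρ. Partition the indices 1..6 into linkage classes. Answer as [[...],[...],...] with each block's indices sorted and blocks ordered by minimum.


Type A_5, rank 5, |W|=720; reorder rows/cols to standard.

Alcove-folded reps (p=17, 6 weights, presented ϖ-order):

  λ_1+ρ ↦ (6, 3, 2, 5, 1) · λ_2+ρ ↦ (3, 0, 5, 6, 0) · λ_3+ρ ↦ (3, 0, 5, 6, 0) · λ_4+ρ ↦ (3, 0, 5, 6, 0) · λ_5+ρ ↦ (6, 3, 2, 5, 1) · λ_6+ρ ↦ (3, 0, 5, 6, 0)

2 distinct reps among the 6 weights ⇒ 2 W_17-linkage classes:

[[1, 5], [2, 3, 4, 6]]


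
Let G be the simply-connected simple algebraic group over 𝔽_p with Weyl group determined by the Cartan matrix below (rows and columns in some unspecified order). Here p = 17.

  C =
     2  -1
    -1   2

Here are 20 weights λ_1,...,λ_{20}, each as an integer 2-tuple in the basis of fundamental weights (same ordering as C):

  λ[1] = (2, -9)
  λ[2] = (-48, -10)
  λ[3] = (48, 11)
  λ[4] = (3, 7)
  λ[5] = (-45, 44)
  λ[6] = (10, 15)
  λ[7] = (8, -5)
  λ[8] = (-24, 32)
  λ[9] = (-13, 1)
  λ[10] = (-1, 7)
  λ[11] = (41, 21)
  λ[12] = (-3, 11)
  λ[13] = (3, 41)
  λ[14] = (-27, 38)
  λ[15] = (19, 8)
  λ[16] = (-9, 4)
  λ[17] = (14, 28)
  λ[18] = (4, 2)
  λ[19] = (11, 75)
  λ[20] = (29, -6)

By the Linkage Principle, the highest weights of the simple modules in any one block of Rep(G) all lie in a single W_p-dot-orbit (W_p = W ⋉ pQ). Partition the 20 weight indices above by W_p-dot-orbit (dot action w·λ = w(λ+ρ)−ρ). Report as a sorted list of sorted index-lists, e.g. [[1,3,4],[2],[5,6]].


A_2 Cartan matrix, 2 simple roots permuted; ρ=(1,1).

Alcove-folded reps (p=17, 20 weights, presented ϖ-order):

  λ_1+ρ ↦ (5, 3) · λ_2+ρ ↦ (5, 4) · λ_3+ρ ↦ (2, 10) · λ_4+ρ ↦ (4, 8) · λ_5+ρ ↦ (1, 6) · λ_6+ρ ↦ (1, 6) · λ_7+ρ ↦ (5, 4) · λ_8+ρ ↦ (1, 6) · λ_9+ρ ↦ (2, 10) · λ_10+ρ ↦ (0, 8) · λ_11+ρ ↦ (4, 8) · λ_12+ρ ↦ (2, 10) · λ_13+ρ ↦ (5, 4) · λ_14+ρ ↦ (5, 4) · λ_15+ρ ↦ (5, 3) · λ_16+ρ ↦ (5, 3) · λ_17+ρ ↦ (2, 10) · λ_18+ρ ↦ (5, 3) · λ_19+ρ ↦ (5, 3) · λ_20+ρ ↦ (4, 8)

6 distinct reps among the 20 weights ⇒ 6 W_17-linkage classes:

[[1, 15, 16, 18, 19], [2, 7, 13, 14], [3, 9, 12, 17], [4, 11, 20], [5, 6, 8], [10]]


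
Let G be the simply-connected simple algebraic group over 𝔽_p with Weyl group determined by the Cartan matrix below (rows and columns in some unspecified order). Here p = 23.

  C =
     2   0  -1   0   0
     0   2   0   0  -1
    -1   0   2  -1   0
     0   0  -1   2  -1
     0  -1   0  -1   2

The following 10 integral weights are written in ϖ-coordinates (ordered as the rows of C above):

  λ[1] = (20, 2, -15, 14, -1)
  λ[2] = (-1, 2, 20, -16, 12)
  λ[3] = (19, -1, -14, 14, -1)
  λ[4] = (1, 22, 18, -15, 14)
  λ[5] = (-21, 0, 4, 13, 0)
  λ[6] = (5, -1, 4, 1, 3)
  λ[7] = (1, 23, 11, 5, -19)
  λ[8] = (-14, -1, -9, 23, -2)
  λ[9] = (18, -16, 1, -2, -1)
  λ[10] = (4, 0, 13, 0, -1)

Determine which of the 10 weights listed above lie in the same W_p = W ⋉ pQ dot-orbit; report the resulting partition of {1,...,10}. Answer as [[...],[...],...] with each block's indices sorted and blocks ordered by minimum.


Dynkin diagram of C (from the 8 off-diagonal −1 entries): A_5.

Ā_23 reps of the 10 weights (A_5, coords as presented):

  1: (5, 1, 14, 1, 0) · 2: (0, 1, 6, 13, 2) · 3: (7, 0, 13, 2, 0) · 4: (5, 1, 14, 1, 0) · 5: (5, 1, 14, 1, 0) · 6: (6, 0, 5, 2, 4) · 7: (0, 3, 1, 11, 6) · 8: (7, 0, 13, 2, 0) · 9: (5, 1, 14, 1, 0) · 10: (5, 1, 14, 1, 0)

Linkage partition of the 10 weights (5 classes, p=23):

[[1, 4, 5, 9, 10], [2], [3, 8], [6], [7]]


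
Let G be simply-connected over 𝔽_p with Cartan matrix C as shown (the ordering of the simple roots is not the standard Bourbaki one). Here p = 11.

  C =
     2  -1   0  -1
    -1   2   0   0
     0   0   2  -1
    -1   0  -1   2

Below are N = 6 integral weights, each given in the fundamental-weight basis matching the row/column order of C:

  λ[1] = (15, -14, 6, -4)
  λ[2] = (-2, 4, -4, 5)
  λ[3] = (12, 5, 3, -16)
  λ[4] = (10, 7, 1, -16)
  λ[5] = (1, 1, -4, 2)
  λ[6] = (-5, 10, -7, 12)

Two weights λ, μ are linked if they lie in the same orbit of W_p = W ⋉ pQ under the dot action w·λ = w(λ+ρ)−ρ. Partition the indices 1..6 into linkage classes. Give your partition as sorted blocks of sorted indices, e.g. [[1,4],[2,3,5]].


Type A_4, rank 4, |W|=120; reorder rows/cols to standard.

Each λ_j+ρ reduced to Ā_11; 4-tuples below use C's row order:

  [1] (2, 2, 3, 0) · [2] (1, 4, 3, 2) · [3] (2, 2, 3, 0) · [4] (2, 2, 3, 0) · [5] (2, 2, 3, 0) · [6] (2, 2, 3, 0)

These 6 weights hit 2 W_11-dot-orbits; sizes (5, 1):

[[1, 3, 4, 5, 6], [2]]


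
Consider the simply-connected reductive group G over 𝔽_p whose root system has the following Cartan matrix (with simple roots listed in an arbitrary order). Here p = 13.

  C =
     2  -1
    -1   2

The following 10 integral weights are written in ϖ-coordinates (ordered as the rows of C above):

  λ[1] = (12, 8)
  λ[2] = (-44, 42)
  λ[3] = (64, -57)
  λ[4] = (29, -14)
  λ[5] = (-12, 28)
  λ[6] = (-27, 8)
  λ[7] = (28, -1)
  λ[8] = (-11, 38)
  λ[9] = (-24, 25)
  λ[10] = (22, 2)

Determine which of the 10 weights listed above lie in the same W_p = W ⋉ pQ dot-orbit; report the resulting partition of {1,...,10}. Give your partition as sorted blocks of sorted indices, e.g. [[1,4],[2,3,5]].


Cartan matrix: type A_2 (|W|=6); un-permuting the 2 rows.

Each λ_j+ρ reduced to Ā_13; 2-tuples below use C's row order:

  λ_1+ρ ↦ (4, 0);  λ_2+ρ ↦ (4, 0);  λ_3+ρ ↦ (4, 0);  λ_4+ρ ↦ (4, 0);  λ_5+ρ ↦ (2, 3);  λ_6+ρ ↦ (4, 0);  λ_7+ρ ↦ (0, 10);  λ_8+ρ ↦ (0, 10);  λ_9+ρ ↦ (0, 10);  λ_10+ρ ↦ (0, 10)

3 distinct reps among the 10 weights ⇒ 3 W_13-linkage classes:

[[1, 2, 3, 4, 6], [5], [7, 8, 9, 10]]


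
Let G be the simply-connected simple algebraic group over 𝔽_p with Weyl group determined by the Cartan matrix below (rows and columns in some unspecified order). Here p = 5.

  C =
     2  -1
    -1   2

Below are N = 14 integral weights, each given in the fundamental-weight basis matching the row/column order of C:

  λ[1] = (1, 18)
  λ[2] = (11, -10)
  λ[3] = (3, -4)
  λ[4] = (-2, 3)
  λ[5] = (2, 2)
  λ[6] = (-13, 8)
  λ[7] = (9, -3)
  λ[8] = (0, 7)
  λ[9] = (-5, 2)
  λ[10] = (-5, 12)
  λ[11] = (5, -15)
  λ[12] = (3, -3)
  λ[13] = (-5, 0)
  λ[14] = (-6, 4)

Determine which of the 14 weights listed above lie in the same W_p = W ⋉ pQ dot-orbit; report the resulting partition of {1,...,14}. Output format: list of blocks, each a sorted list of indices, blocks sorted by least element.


Cartan matrix: type A_2 (|W|=6); un-permuting the 2 rows.

Ā_5 reps of the 14 weights (A_2, coords as presented):

    [1] (1, 3)
    [2] (2, 2)
    [3] (1, 3)
    [4] (1, 3)
    [5] (2, 2)
    [6] (2, 2)
    [7] (0, 3)
    [8] (3, 1)
    [9] (3, 1)
    [10] (1, 3)
    [11] (3, 1)
    [12] (2, 2)
    [13] (1, 3)
    [14] (5, 0)

Linkage partition of the 14 weights (5 classes, p=5):

[[1, 3, 4, 10, 13], [2, 5, 6, 12], [7], [8, 9, 11], [14]]


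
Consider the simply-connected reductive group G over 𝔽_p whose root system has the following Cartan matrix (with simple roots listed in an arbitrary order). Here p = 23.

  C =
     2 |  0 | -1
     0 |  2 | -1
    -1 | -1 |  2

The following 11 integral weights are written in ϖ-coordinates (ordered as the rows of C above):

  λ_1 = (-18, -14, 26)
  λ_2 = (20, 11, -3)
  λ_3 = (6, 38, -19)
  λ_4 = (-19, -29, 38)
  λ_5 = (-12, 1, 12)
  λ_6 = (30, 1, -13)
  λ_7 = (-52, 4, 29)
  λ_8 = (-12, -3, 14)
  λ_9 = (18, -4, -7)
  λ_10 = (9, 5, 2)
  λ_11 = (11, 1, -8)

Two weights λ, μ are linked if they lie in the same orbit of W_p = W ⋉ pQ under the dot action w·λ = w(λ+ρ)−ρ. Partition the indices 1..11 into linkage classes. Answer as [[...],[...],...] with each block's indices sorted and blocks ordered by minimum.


Cartan matrix: type A_3 (|W|=24); un-permuting the 3 rows.

W_23-reps of the 11 weights in Ā_23 (same 3-coord order as C):

  1: (10, 6, 3);  2: (11, 2, 2);  3: (5, 5, 2);  4: (5, 5, 2);  5: (11, 2, 2);  6: (11, 2, 2);  7: (5, 5, 2);  8: (11, 2, 2);  9: (10, 6, 3);  10: (10, 6, 3);  11: (5, 5, 2)

These 11 weights hit 3 W_23-dot-orbits; sizes (3, 4, 4):

[[1, 9, 10], [2, 5, 6, 8], [3, 4, 7, 11]]


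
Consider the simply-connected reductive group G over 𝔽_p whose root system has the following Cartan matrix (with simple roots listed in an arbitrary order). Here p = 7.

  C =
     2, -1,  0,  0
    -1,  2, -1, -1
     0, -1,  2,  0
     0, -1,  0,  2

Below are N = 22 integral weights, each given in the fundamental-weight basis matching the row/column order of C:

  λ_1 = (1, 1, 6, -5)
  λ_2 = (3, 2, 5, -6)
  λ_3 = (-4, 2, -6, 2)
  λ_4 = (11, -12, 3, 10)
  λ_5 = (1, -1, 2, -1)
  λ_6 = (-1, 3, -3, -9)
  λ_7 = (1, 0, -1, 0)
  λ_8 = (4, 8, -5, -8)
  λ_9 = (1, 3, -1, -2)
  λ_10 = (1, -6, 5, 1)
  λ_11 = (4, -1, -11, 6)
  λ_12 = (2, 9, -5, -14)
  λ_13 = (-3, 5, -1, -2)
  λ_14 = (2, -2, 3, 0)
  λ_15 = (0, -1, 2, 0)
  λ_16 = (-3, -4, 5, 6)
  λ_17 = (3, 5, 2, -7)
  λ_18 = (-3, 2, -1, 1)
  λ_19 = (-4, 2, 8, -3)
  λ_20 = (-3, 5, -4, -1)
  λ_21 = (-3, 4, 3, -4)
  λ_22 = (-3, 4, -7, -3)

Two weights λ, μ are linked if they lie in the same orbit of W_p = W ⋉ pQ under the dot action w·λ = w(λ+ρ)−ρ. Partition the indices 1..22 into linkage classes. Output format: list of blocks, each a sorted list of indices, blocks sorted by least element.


Type D_4, rank 4, |W|=192; reorder rows/cols to standard.

Each λ_j+ρ reduced to Ā_7; 4-tuples below use C's row order:

  λ_1+ρ ↦ (2, 0, 3, 0);  λ_2+ρ ↦ (2, 1, 0, 1);  λ_3+ρ ↦ (2, 1, 0, 2);  λ_4+ρ ↦ (0, 2, 2, 1);  λ_5+ρ ↦ (2, 0, 3, 0);  λ_6+ρ ↦ (2, 1, 0, 2);  λ_7+ρ ↦ (2, 1, 0, 1);  λ_8+ρ ↦ (2, 0, 3, 0);  λ_9+ρ ↦ (2, 1, 0, 1);  λ_10+ρ ↦ (2, 1, 0, 2);  λ_11+ρ ↦ (2, 0, 3, 0);  λ_12+ρ ↦ (2, 1, 3, 0);  λ_13+ρ ↦ (2, 1, 0, 1);  λ_14+ρ ↦ (2, 1, 3, 0);  λ_15+ρ ↦ (1, 0, 3, 1);  λ_16+ρ ↦ (2, 1, 0, 1);  λ_17+ρ ↦ (2, 1, 3, 0);  λ_18+ρ ↦ (2, 1, 0, 2);  λ_19+ρ ↦ (0, 2, 2, 1);  λ_20+ρ ↦ (2, 1, 3, 0);  λ_21+ρ ↦ (0, 2, 2, 1);  λ_22+ρ ↦ (2, 1, 0, 2)

Partition of {1..22} into 6 W_7-dot-orbits:

[[1, 5, 8, 11], [2, 7, 9, 13, 16], [3, 6, 10, 18, 22], [4, 19, 21], [12, 14, 17, 20], [15]]


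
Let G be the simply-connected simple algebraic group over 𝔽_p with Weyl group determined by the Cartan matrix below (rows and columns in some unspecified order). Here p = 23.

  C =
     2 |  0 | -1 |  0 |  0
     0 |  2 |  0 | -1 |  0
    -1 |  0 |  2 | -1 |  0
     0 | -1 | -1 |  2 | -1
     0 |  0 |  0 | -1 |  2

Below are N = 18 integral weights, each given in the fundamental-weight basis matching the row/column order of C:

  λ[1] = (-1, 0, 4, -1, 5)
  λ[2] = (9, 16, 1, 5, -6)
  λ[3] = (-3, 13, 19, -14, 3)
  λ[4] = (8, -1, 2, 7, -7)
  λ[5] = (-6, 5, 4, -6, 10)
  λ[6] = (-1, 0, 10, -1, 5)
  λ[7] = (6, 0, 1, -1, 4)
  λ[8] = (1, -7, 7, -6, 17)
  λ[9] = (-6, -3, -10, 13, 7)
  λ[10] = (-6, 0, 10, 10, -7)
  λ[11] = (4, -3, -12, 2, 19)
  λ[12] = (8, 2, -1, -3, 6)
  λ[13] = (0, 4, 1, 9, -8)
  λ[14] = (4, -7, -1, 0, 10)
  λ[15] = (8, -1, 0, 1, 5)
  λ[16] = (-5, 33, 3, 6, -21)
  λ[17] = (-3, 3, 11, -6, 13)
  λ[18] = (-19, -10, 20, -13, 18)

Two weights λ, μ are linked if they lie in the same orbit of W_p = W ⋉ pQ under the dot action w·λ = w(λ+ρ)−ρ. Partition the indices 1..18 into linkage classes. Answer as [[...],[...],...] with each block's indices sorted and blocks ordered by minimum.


D_5 Cartan matrix, 5 simple roots permuted; ρ=(1,1,1,1,1).

W_23-reps of the 18 weights in Ā_23 (same 5-coord order as C):

    [1] (0, 1, 5, 0, 6)
    [2] (1, 5, 2, 3, 7)
    [3] (0, 1, 2, 2, 9)
    [4] (9, 0, 1, 2, 6)
    [5] (0, 1, 5, 0, 6)
    [6] (0, 1, 5, 0, 6)
    [7] (7, 1, 2, 0, 5)
    [8] (1, 5, 2, 3, 7)
    [9] (9, 0, 1, 2, 6)
    [10] (0, 1, 5, 0, 6)
    [11] (1, 5, 2, 3, 7)
    [12] (7, 1, 2, 0, 5)
    [13] (1, 5, 2, 3, 7)
    [14] (0, 1, 5, 0, 6)
    [15] (9, 0, 1, 2, 6)
    [16] (0, 1, 2, 2, 9)
    [17] (0, 1, 2, 2, 9)
    [18] (0, 1, 2, 2, 9)

Partition of {1..18} into 5 W_23-dot-orbits:

[[1, 5, 6, 10, 14], [2, 8, 11, 13], [3, 16, 17, 18], [4, 9, 15], [7, 12]]


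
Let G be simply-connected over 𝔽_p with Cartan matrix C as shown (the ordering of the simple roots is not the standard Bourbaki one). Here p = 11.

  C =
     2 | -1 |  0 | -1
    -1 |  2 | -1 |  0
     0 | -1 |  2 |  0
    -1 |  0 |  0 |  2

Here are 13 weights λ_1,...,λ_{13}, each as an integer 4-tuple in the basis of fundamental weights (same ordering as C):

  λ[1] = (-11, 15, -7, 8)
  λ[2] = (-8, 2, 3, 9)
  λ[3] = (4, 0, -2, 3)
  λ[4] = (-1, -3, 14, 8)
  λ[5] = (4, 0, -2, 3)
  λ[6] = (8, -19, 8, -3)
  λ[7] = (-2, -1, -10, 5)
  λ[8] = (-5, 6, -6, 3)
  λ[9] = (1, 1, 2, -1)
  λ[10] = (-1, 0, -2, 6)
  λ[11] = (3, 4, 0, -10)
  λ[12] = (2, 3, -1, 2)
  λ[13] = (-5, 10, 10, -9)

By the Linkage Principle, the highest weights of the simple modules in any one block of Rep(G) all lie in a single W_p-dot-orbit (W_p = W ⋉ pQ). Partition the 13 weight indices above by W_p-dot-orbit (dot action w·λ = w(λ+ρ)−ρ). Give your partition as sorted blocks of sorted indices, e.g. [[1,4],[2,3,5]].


Type A_4, rank 4, |W|=120; reorder rows/cols to standard.

Ā_11 reps of the 13 weights (A_4, coords as presented):

  [1] (5, 0, 1, 4);  [2] (3, 4, 0, 3);  [3] (5, 0, 1, 4);  [4] (0, 2, 0, 2);  [5] (5, 0, 1, 4);  [6] (0, 2, 0, 2);  [7] (5, 0, 1, 4);  [8] (2, 2, 3, 0);  [9] (2, 2, 3, 0);  [10] (0, 0, 1, 7);  [11] (5, 0, 1, 4);  [12] (3, 4, 0, 3);  [13] (0, 0, 1, 7)

The 13 indices split into 5 linkage classes (same alcove rep ⇔ same W_11-dot-orbit):

[[1, 3, 5, 7, 11], [2, 12], [4, 6], [8, 9], [10, 13]]


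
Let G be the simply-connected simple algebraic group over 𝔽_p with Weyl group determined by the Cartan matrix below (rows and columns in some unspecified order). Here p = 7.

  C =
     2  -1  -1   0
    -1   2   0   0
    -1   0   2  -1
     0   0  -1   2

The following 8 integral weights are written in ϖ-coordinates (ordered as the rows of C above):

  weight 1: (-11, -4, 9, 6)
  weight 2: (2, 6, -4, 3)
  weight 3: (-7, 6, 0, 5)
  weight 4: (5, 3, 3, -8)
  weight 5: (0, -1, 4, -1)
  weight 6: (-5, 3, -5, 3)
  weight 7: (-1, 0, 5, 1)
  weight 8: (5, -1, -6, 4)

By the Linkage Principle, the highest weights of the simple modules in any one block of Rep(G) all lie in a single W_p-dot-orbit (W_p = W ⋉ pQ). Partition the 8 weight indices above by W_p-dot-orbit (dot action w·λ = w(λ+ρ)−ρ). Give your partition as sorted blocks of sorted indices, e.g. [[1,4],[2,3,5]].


Dynkin diagram of C (from the 6 off-diagonal −1 entries): A_4.

W_7-reps of the 8 weights in Ā_7 (same 4-coord order as C):

  λ_1+ρ ↦ (0, 3, 0, 3)
  λ_2+ρ ↦ (0, 3, 0, 3)
  λ_3+ρ ↦ (1, 0, 5, 0)
  λ_4+ρ ↦ (0, 3, 0, 3)
  λ_5+ρ ↦ (1, 0, 5, 0)
  λ_6+ρ ↦ (0, 3, 0, 3)
  λ_7+ρ ↦ (1, 0, 5, 0)
  λ_8+ρ ↦ (1, 0, 5, 0)

These 8 weights hit 2 W_7-dot-orbits; sizes (4, 4):

[[1, 2, 4, 6], [3, 5, 7, 8]]


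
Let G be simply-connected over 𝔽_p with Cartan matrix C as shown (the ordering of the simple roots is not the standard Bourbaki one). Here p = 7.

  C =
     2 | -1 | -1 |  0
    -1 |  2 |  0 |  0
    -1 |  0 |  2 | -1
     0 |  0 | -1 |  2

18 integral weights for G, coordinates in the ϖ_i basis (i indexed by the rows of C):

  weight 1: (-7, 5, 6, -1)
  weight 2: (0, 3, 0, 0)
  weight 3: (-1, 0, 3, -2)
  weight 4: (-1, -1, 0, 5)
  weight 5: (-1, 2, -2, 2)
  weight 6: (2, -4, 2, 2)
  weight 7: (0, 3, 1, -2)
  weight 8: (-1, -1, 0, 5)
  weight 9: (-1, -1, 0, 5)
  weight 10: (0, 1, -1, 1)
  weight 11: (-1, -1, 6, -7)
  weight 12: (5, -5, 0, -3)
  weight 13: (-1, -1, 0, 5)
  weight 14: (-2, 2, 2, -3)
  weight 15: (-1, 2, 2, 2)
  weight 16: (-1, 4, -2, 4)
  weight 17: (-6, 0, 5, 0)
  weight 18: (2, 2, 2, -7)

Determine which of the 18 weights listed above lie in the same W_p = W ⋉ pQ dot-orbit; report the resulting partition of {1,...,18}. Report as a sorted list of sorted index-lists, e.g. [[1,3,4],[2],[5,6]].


C ↔ A_4 under row/col permutation; |W(A_4)| = 120.

Ā_7 reps of the 18 weights (A_4, coords as presented):

  1: (6, 0, 1, 0);  2: (1, 4, 1, 1);  3: (0, 1, 3, 1);  4: (0, 0, 1, 6);  5: (1, 2, 0, 2);  6: (0, 1, 3, 1);  7: (1, 4, 1, 1);  8: (0, 0, 1, 6);  9: (0, 0, 1, 6);  10: (1, 2, 0, 2);  11: (0, 0, 1, 6);  12: (1, 4, 1, 1);  13: (0, 0, 1, 6);  14: (1, 2, 0, 2);  15: (0, 1, 3, 1);  16: (1, 2, 0, 2);  17: (1, 4, 1, 1);  18: (0, 1, 3, 1)

Grouping the 18 weights by Ā_7-representative: 5 linkage classes.

[[1], [2, 7, 12, 17], [3, 6, 15, 18], [4, 8, 9, 11, 13], [5, 10, 14, 16]]


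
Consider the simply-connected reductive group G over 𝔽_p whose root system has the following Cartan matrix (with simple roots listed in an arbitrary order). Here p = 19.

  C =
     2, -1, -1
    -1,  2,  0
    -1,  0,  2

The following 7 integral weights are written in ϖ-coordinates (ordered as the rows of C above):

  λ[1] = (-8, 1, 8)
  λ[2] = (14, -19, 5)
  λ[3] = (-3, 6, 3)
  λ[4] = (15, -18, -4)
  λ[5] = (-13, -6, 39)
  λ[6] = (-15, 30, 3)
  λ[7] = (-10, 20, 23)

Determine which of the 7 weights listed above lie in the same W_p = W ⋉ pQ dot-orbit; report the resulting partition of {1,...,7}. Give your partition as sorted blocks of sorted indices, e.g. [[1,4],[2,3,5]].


Dynkin diagram of C (from the 4 off-diagonal −1 entries): A_3.

Ā_19 reps of the 7 weights (A_3, coords as presented):

  λ_1 → (2, 5, 2);  λ_2 → (3, 13, 1);  λ_3 → (2, 5, 2);  λ_4 → (3, 13, 1);  λ_5 → (2, 5, 2);  λ_6 → (2, 5, 2);  λ_7 → (2, 5, 2)

Linkage partition of the 7 weights (2 classes, p=19):

[[1, 3, 5, 6, 7], [2, 4]]


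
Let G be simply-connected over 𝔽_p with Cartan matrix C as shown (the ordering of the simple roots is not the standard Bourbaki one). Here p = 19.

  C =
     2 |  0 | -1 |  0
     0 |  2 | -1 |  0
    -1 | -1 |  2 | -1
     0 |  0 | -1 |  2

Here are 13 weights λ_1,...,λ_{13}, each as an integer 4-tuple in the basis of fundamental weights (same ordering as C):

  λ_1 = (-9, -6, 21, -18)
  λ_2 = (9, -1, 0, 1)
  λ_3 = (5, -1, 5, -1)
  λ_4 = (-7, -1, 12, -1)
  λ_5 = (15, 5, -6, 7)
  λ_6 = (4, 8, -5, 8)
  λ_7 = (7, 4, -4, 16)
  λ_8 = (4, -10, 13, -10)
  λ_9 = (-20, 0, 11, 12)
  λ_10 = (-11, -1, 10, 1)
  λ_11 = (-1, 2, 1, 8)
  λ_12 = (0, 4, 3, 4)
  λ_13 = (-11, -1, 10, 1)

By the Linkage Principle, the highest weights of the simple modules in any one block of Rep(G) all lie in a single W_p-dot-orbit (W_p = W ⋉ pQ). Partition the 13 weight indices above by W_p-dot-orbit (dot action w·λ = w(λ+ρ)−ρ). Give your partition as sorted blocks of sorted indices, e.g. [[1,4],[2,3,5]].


Dynkin diagram of C (from the 6 off-diagonal −1 entries): D_4.

W_19-reps of the 13 weights in Ā_19 (same 4-coord order as C):

  [1] (0, 3, 2, 9) · [2] (10, 0, 1, 2) · [3] (6, 0, 6, 0) · [4] (6, 0, 6, 0) · [5] (10, 0, 1, 2) · [6] (1, 5, 4, 5) · [7] (0, 3, 2, 9) · [8] (1, 5, 4, 5) · [9] (6, 0, 6, 0) · [10] (10, 0, 1, 2) · [11] (0, 3, 2, 9) · [12] (1, 5, 4, 5) · [13] (10, 0, 1, 2)

Linkage partition of the 13 weights (4 classes, p=19):

[[1, 7, 11], [2, 5, 10, 13], [3, 4, 9], [6, 8, 12]]


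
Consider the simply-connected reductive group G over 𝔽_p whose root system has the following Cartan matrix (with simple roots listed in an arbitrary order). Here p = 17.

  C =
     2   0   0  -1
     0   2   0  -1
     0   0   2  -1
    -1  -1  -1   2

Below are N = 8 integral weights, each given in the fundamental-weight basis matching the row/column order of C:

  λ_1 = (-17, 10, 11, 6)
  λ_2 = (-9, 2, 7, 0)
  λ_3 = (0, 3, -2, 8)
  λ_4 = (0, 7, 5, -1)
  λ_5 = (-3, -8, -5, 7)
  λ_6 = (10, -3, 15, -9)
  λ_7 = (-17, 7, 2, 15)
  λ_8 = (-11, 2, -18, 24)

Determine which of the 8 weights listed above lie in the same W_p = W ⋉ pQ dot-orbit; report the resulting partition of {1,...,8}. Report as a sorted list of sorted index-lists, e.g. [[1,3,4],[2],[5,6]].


Dynkin diagram of C (from the 6 off-diagonal −1 entries): D_4.

Folding the 8 weights λ_j+ρ into Ā_17 (reps in the given 4-coord order):

  λ_1+ρ ↦ (3, 2, 1, 1) · λ_2+ρ ↦ (1, 4, 1, 3) · λ_3+ρ ↦ (1, 4, 1, 3) · λ_4+ρ ↦ (1, 8, 6, 0) · λ_5+ρ ↦ (3, 2, 1, 1) · λ_6+ρ ↦ (1, 8, 6, 0) · λ_7+ρ ↦ (6, 2, 7, 1) · λ_8+ρ ↦ (1, 8, 6, 0)

The 8 indices split into 4 linkage classes (same alcove rep ⇔ same W_17-dot-orbit):

[[1, 5], [2, 3], [4, 6, 8], [7]]


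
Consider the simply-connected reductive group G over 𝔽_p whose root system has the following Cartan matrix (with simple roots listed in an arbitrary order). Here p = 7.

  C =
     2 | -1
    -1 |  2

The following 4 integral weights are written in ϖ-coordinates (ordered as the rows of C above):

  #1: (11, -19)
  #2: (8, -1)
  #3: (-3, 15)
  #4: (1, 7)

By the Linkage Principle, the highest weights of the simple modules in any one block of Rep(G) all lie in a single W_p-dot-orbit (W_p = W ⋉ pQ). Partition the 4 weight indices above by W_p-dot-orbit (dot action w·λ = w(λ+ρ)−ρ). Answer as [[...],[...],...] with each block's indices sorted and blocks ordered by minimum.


Type A_2, rank 2, |W|=6; reorder rows/cols to standard.

Alcove-folded reps (p=7, 4 weights, presented ϖ-order):

  λ_1 → (1, 4)
  λ_2 → (5, 2)
  λ_3 → (5, 2)
  λ_4 → (1, 4)

Partition of {1..4} into 2 W_7-dot-orbits:

[[1, 4], [2, 3]]


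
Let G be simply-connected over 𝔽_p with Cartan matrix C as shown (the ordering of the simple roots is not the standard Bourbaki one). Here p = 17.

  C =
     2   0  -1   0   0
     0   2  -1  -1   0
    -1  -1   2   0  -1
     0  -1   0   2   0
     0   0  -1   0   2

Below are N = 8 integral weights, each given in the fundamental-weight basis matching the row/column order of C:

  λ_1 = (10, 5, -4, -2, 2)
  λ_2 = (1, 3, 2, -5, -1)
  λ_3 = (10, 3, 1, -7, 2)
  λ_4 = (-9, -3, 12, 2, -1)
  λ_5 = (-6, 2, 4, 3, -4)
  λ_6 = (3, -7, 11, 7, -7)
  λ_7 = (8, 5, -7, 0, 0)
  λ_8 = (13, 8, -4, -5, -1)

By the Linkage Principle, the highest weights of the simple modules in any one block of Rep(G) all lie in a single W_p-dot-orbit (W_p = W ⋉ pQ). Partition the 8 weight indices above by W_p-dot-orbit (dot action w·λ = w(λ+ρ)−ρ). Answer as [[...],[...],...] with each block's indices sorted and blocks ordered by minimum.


D_5 Cartan matrix, 5 simple roots permuted; ρ=(1,1,1,1,1).

Alcove-folded reps (p=17, 8 weights, presented ϖ-order):

  λ_1+ρ ↦ (8, 0, 3, 1, 0)
  λ_2+ρ ↦ (2, 0, 3, 4, 0)
  λ_3+ρ ↦ (8, 0, 3, 1, 0)
  λ_4+ρ ↦ (8, 0, 3, 1, 0)
  λ_5+ρ ↦ (2, 0, 3, 4, 0)
  λ_6+ρ ↦ (3, 0, 1, 1, 5)
  λ_7+ρ ↦ (3, 0, 1, 1, 5)
  λ_8+ρ ↦ (8, 0, 3, 1, 0)

These 8 weights hit 3 W_17-dot-orbits; sizes (4, 2, 2):

[[1, 3, 4, 8], [2, 5], [6, 7]]


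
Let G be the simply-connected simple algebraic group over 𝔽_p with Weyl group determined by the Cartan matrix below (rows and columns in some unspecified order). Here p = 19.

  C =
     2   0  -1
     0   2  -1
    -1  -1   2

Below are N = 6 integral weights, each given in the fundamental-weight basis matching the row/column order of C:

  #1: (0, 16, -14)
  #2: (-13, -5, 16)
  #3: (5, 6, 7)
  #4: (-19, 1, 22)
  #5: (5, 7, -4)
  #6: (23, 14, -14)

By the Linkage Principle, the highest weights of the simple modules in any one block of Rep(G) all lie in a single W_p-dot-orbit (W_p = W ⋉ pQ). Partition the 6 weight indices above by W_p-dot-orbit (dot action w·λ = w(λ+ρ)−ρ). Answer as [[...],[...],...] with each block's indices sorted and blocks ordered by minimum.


Cartan matrix: type A_3 (|W|=24); un-permuting the 3 rows.

Each λ_j+ρ reduced to Ā_19; 3-tuples below use C's row order:

    1: (12, 4, 1)
    2: (12, 4, 1)
    3: (4, 5, 8)
    4: (12, 4, 1)
    5: (3, 5, 3)
    6: (4, 5, 8)

Grouping the 6 weights by Ā_19-representative: 3 linkage classes.

[[1, 2, 4], [3, 6], [5]]


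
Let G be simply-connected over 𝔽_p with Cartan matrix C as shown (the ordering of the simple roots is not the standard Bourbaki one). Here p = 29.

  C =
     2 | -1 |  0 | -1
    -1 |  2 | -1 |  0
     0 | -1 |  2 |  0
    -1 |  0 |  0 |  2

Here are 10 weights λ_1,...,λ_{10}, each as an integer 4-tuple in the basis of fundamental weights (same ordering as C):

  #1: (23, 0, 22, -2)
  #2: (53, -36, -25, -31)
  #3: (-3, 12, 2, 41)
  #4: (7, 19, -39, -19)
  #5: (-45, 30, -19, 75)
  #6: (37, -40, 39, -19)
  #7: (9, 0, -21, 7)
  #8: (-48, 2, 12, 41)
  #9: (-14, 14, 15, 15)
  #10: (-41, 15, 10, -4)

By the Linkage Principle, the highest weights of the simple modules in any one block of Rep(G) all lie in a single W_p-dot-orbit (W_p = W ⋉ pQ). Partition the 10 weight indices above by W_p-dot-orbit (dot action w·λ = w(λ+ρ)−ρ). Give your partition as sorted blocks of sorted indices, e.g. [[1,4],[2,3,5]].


Cartan matrix: type A_4 (|W|=120); un-permuting the 4 rows.

Ā_29 reps of the 10 weights (A_4, coords as presented):

    λ_1+ρ ↦ (5, 1, 4, 18)
    λ_2+ρ ↦ (5, 1, 4, 18)
    λ_3+ρ ↦ (11, 2, 11, 2)
    λ_4+ρ ↦ (8, 10, 1, 1)
    λ_5+ρ ↦ (11, 2, 11, 2)
    λ_6+ρ ↦ (8, 10, 1, 1)
    λ_7+ρ ↦ (8, 10, 1, 1)
    λ_8+ρ ↦ (11, 2, 11, 2)
    λ_9+ρ ↦ (11, 2, 11, 2)
    λ_10+ρ ↦ (11, 2, 11, 2)

The 10 indices split into 3 linkage classes (same alcove rep ⇔ same W_29-dot-orbit):

[[1, 2], [3, 5, 8, 9, 10], [4, 6, 7]]


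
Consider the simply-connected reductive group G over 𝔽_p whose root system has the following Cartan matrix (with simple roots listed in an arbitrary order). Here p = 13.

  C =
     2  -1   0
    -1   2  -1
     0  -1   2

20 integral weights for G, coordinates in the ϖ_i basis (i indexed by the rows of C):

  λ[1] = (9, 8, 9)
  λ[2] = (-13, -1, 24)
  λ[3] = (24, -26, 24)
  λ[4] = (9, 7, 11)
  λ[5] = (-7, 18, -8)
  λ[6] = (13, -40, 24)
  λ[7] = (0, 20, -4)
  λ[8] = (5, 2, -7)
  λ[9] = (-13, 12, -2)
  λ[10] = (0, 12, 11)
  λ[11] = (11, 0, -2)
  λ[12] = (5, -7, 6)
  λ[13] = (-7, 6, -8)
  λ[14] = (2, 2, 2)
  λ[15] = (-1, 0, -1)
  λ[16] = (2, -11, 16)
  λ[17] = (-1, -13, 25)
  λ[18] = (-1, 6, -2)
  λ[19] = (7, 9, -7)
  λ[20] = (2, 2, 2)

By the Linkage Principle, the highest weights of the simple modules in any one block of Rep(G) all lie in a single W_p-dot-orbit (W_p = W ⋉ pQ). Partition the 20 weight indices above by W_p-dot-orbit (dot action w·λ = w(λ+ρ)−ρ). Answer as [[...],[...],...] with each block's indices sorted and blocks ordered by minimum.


Dynkin diagram of C (from the 4 off-diagonal −1 entries): A_3.

Alcove-folded reps (p=13, 20 weights, presented ϖ-order):

    1: (3, 3, 3)
    2: (12, 0, 1)
    3: (0, 1, 0)
    4: (3, 4, 1)
    5: (0, 6, 1)
    6: (12, 0, 1)
    7: (3, 4, 1)
    8: (3, 3, 3)
    9: (12, 0, 1)
    10: (12, 0, 1)
    11: (12, 0, 1)
    12: (0, 6, 1)
    13: (0, 6, 1)
    14: (3, 3, 3)
    15: (0, 1, 0)
    16: (3, 3, 3)
    17: (0, 1, 0)
    18: (0, 6, 1)
    19: (3, 4, 1)
    20: (3, 3, 3)

5 distinct reps among the 20 weights ⇒ 5 W_13-linkage classes:

[[1, 8, 14, 16, 20], [2, 6, 9, 10, 11], [3, 15, 17], [4, 7, 19], [5, 12, 13, 18]]


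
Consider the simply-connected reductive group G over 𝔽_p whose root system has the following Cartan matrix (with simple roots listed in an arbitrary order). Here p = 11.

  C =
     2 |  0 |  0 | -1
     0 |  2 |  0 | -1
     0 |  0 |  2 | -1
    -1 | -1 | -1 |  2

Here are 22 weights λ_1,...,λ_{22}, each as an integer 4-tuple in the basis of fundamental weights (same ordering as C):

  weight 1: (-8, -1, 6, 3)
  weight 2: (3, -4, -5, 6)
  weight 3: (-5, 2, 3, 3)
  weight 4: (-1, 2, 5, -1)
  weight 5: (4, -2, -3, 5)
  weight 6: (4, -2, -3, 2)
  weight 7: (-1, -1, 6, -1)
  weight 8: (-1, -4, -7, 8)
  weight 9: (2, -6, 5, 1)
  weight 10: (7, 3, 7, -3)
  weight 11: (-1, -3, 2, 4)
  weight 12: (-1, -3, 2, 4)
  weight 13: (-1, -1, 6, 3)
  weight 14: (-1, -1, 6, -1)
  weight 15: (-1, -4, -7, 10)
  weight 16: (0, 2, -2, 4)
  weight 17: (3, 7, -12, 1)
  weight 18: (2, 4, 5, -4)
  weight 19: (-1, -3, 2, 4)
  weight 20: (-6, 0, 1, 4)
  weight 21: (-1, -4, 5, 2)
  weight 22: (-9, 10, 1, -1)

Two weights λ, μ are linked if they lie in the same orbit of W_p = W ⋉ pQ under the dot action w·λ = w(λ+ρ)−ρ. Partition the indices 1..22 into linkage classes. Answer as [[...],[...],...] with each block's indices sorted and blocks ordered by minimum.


D_4 Cartan matrix, 4 simple roots permuted; ρ=(1,1,1,1).

Folding the 22 weights λ_j+ρ into Ā_11 (reps in the given 4-coord order):

  1: (4, 3, 4, 0)
  2: (4, 3, 4, 0)
  3: (4, 3, 4, 0)
  4: (0, 3, 6, 0)
  5: (5, 1, 2, 0)
  6: (5, 1, 2, 0)
  7: (0, 0, 7, 0)
  8: (0, 3, 6, 0)
  9: (0, 2, 3, 3)
  10: (1, 3, 1, 2)
  11: (0, 2, 3, 3)
  12: (0, 2, 3, 3)
  13: (0, 0, 7, 0)
  14: (0, 0, 7, 0)
  15: (0, 3, 6, 0)
  16: (1, 3, 1, 2)
  17: (5, 1, 2, 0)
  18: (0, 2, 3, 3)
  19: (0, 2, 3, 3)
  20: (5, 1, 2, 0)
  21: (0, 3, 6, 0)
  22: (0, 3, 6, 0)

Linkage partition of the 22 weights (6 classes, p=11):

[[1, 2, 3], [4, 8, 15, 21, 22], [5, 6, 17, 20], [7, 13, 14], [9, 11, 12, 18, 19], [10, 16]]


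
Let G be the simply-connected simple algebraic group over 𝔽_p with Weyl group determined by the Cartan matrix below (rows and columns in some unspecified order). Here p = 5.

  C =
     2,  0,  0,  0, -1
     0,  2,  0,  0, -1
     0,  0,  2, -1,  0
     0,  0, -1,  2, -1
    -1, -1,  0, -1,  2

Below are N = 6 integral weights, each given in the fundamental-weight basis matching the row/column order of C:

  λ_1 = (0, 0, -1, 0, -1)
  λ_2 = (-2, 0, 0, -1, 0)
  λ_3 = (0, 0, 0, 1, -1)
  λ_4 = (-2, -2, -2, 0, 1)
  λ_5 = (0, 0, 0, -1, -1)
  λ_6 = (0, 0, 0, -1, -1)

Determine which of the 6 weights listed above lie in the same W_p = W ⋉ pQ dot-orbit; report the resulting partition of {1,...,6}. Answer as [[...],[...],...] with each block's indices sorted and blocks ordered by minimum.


C ↔ D_5 under row/col permutation; |W(D_5)| = 1920.

Ā_5 reps of the 6 weights (D_5, coords as presented):

    [1] (1, 1, 0, 1, 0)
    [2] (1, 1, 1, 0, 0)
    [3] (1, 1, 1, 0, 0)
    [4] (1, 1, 1, 0, 0)
    [5] (1, 1, 1, 0, 0)
    [6] (1, 1, 1, 0, 0)

2 distinct reps among the 6 weights ⇒ 2 W_5-linkage classes:

[[1], [2, 3, 4, 5, 6]]


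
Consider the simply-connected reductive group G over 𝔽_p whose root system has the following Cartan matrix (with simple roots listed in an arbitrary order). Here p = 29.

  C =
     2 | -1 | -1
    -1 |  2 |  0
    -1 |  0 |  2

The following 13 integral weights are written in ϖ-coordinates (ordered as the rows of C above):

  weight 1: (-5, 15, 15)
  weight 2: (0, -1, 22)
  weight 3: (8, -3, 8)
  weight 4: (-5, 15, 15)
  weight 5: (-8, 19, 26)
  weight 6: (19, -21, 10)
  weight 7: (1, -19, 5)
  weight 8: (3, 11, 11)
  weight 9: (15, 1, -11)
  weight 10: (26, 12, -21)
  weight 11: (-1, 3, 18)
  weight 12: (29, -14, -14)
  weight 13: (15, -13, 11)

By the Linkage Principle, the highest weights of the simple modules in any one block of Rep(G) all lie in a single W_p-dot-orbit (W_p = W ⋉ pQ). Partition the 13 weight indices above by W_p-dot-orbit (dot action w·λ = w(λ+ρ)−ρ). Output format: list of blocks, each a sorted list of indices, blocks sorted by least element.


Root system A_3: the 3×3 matrix C matches after relabeling.

W_29-reps of the 13 weights in Ā_29 (same 3-coord order as C):

  [1] (4, 12, 12) · [2] (1, 0, 23) · [3] (7, 2, 9) · [4] (4, 12, 12) · [5] (7, 2, 9) · [6] (0, 18, 9) · [7] (6, 2, 10) · [8] (4, 12, 12) · [9] (6, 2, 10) · [10] (7, 2, 9) · [11] (0, 4, 19) · [12] (4, 12, 12) · [13] (4, 12, 12)

Grouping the 13 weights by Ā_29-representative: 6 linkage classes.

[[1, 4, 8, 12, 13], [2], [3, 5, 10], [6], [7, 9], [11]]


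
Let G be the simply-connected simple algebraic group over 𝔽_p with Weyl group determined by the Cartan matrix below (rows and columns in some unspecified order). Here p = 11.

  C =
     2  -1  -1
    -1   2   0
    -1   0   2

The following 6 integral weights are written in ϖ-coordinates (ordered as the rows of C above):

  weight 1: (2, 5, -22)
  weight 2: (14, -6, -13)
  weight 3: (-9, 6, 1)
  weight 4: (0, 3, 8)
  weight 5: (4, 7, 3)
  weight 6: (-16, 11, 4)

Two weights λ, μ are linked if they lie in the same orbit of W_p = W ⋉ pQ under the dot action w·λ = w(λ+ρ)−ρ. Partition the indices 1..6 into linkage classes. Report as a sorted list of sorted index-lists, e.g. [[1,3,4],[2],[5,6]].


Root system A_3: the 3×3 matrix C matches after relabeling.

Ā_11 reps of the 6 weights (A_3, coords as presented):

  [1] (1, 1, 6) · [2] (1, 1, 6) · [3] (1, 1, 6) · [4] (1, 1, 6) · [5] (3, 2, 2) · [6] (1, 1, 6)

2 distinct reps among the 6 weights ⇒ 2 W_11-linkage classes:

[[1, 2, 3, 4, 6], [5]]


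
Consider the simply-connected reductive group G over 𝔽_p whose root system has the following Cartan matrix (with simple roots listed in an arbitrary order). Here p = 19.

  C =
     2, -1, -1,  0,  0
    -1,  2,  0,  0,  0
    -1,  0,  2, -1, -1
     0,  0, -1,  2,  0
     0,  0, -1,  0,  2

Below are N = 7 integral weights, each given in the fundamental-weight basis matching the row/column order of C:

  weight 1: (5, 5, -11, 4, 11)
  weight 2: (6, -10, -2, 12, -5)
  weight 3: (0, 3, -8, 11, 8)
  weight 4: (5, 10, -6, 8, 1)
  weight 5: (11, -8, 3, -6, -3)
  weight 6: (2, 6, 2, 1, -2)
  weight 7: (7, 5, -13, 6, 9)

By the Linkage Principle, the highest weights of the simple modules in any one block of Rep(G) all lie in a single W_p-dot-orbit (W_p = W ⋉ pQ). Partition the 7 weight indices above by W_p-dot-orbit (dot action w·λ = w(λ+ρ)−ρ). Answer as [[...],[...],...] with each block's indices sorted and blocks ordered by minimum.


Cartan matrix: type D_5 (|W|=1920); un-permuting the 5 rows.

W_19-reps of the 7 weights in Ā_19 (same 5-coord order as C):

  λ_1 → (4, 2, 1, 5, 2) · λ_2 → (4, 2, 1, 5, 2) · λ_3 → (4, 2, 1, 5, 2) · λ_4 → (2, 7, 2, 2, 1) · λ_5 → (2, 7, 2, 2, 1) · λ_6 → (2, 7, 2, 2, 1) · λ_7 → (4, 2, 1, 5, 2)

Partition of {1..7} into 2 W_19-dot-orbits:

[[1, 2, 3, 7], [4, 5, 6]]


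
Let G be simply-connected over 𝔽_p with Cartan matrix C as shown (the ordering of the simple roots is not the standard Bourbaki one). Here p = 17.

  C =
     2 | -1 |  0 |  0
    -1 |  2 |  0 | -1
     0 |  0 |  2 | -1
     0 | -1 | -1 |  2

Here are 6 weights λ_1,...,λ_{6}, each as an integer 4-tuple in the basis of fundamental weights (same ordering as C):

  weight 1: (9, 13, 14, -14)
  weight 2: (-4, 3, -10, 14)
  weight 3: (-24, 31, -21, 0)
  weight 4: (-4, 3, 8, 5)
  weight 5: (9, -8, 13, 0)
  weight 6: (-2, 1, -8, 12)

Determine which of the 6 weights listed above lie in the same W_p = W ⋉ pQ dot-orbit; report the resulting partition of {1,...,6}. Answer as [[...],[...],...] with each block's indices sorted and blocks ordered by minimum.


A_4 Cartan matrix, 4 simple roots permuted; ρ=(1,1,1,1).

λ_j+ρ reflected into Ā_17 (⟨·,θ^∨⟩≤17); 4-tuples as given:

  [1] (1, 1, 7, 6)
  [2] (1, 1, 7, 6)
  [3] (1, 1, 7, 6)
  [4] (1, 1, 7, 6)
  [5] (2, 1, 7, 6)
  [6] (1, 1, 7, 6)

Partition of {1..6} into 2 W_17-dot-orbits:

[[1, 2, 3, 4, 6], [5]]


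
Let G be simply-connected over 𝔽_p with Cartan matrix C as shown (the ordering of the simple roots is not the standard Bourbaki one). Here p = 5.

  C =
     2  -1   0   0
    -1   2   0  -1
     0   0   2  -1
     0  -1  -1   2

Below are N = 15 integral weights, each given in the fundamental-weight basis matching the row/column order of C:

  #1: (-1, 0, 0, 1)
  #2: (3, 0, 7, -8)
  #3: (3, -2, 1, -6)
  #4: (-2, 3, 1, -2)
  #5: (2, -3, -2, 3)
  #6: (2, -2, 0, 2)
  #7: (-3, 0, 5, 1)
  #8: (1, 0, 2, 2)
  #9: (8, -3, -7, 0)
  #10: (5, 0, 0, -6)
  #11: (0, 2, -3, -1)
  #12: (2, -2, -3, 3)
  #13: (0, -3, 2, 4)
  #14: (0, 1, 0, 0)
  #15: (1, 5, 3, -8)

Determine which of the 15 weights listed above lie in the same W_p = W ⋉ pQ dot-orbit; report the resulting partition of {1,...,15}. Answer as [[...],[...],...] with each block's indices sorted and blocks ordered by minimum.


Type A_4, rank 4, |W|=120; reorder rows/cols to standard.

Folding the 15 weights λ_j+ρ into Ā_5 (reps in the given 4-coord order):

  1: (0, 1, 1, 2) · 2: (1, 2, 1, 1) · 3: (1, 0, 0, 3) · 4: (1, 2, 1, 1) · 5: (1, 2, 1, 1) · 6: (1, 1, 0, 2) · 7: (1, 1, 1, 1) · 8: (1, 1, 1, 1) · 9: (1, 1, 0, 2) · 10: (0, 1, 1, 2) · 11: (1, 1, 0, 2) · 12: (1, 1, 1, 1) · 13: (1, 1, 0, 2) · 14: (1, 2, 1, 1) · 15: (1, 1, 0, 2)

5 distinct reps among the 15 weights ⇒ 5 W_5-linkage classes:

[[1, 10], [2, 4, 5, 14], [3], [6, 9, 11, 13, 15], [7, 8, 12]]


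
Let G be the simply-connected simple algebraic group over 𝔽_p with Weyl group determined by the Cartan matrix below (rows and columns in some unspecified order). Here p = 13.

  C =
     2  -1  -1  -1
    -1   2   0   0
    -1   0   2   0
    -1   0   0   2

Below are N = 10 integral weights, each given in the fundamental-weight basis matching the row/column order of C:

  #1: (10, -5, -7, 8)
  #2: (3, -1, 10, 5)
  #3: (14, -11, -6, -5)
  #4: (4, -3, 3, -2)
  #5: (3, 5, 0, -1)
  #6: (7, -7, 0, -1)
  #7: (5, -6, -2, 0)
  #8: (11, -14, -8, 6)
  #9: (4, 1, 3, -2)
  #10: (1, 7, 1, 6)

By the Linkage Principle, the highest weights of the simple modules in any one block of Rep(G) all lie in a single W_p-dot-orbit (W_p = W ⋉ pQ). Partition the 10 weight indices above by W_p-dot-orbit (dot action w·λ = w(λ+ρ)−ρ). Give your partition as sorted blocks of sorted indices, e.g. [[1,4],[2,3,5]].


Dynkin diagram of C (from the 6 off-diagonal −1 entries): D_4.

Alcove-folded reps (p=13, 10 weights, presented ϖ-order):

    λ_1 → (3, 3, 1, 2)
    λ_2 → (2, 6, 1, 0)
    λ_3 → (2, 6, 1, 0)
    λ_4 → (2, 2, 4, 1)
    λ_5 → (2, 6, 1, 0)
    λ_6 → (2, 6, 1, 0)
    λ_7 → (0, 5, 1, 1)
    λ_8 → (0, 5, 1, 1)
    λ_9 → (2, 2, 4, 1)
    λ_10 → (2, 2, 4, 1)

The 10 indices split into 4 linkage classes (same alcove rep ⇔ same W_13-dot-orbit):

[[1], [2, 3, 5, 6], [4, 9, 10], [7, 8]]
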